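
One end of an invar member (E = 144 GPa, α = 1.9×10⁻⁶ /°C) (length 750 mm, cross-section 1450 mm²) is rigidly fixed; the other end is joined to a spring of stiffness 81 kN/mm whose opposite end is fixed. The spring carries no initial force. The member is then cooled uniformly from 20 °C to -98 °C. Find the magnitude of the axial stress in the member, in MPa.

σ ≈ 7.28 MPa (tensile)

If the spring were absent the member would shorten by αΔT L = 1.9×10⁻⁶ × 118 × 750 = 0.1681 mm.
With a force P in the spring, the elastic change of the member is PL/(AE) and that of the spring is P/k; compatibility requires their sum to equal δ_free.
P [ L/(AE) + 1/k ] = δ_free → P [ 750/(1450×144×10³) + 1/(81×10³) ] = 0.1681.
P = 0.1681 / 1.594×10⁻⁵ = 10550 N.
σ = P/A = 10550/1450 = 7.276 MPa.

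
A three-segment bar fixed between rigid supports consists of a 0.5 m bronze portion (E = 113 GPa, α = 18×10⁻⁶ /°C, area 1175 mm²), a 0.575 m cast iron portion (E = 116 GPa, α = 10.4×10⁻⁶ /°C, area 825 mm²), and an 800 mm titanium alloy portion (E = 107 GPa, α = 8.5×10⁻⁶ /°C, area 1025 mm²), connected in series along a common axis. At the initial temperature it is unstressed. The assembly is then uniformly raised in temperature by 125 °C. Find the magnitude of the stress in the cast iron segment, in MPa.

With the walls removed the bar would change length by δ_free = Σ αᵢΔT Lᵢ = 18×10⁻⁶×125×500 + 10.4×10⁻⁶×125×575 + 8.5×10⁻⁶×125×800 = 2.723 mm.
The rigid supports impose zero overall length change; the single axial force P common to all segments must satisfy P Σ Lᵢ/(AᵢEᵢ) = δ_free.
The series flexibility is Σ Lᵢ/(AᵢEᵢ) = 500/(1175×113×10³) + 575/(825×116×10³) + 800/(1025×107×10³) = 1.707×10⁻⁵ mm/N.
Hence P = δ_free / Σ(L/AE) = 2.723/1.707×10⁻⁵ = 159.5 kN (compressive).
σ_{cast iron} = P / A = 159500 / 825 = 193.3 MPa.

σ ≈ 193 MPa (compressive)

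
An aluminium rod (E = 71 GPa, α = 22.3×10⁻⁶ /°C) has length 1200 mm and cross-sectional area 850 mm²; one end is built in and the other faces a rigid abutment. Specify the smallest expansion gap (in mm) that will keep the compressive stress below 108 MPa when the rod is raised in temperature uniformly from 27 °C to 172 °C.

With no wall the rod would lengthen by αΔT L = 22.3×10⁻⁶ × 145 × 1200 = 3.88 mm.
A stress of 108 MPa corresponds to the wall pushing the rod back by σL/E = 108×1200/(71×10³) = 1.825 mm.
So the gap has to take up the difference, g_min = δ_free − σL/E = 3.88 − 1.825 = 2.055 mm.

g ≈ 2.05 mm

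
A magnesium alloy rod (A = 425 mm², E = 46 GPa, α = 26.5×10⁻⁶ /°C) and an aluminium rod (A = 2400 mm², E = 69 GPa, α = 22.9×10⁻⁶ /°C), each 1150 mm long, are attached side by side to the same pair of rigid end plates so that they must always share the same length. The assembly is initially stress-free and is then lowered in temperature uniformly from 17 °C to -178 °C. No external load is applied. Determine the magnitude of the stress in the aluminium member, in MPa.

σ ≈ 5.11 MPa (compressive)

Equilibrium of a rigid end plate with no external load gives equal and opposite internal forces ±P in the two members. Since α_{magnesium alloy} > α_{aluminium}, cooling drives the magnesium alloy into tension and the aluminium into compression.
Setting the final lengths equal and cancelling L: (α₁ − α₂)ΔT = P/(A₁E₁) + P/(A₂E₂).
|α₁ − α₂|·ΔT = 3.6×10⁻⁶ × 195 = 0.000702.
1/(A₁E₁) + 1/(A₂E₂) = 1/(425×46×10³) + 1/(2400×69×10³) = 5.719×10⁻⁸ N⁻¹.
So P = 0.000702 / 5.719×10⁻⁸ = 12.27 kN.
σ_{aluminium} = P/A₂ = 12270/2400 = 5.115 MPa, compressive.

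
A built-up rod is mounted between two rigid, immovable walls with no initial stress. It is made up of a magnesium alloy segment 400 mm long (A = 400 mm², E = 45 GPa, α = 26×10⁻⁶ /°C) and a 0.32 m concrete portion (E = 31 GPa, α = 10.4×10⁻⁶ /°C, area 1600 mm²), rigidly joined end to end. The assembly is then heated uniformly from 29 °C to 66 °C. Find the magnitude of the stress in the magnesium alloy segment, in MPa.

If the supports were absent, the total length change would be Σ αᵢΔT Lᵢ = 26×10⁻⁶×37×400 + 10.4×10⁻⁶×37×320 = 0.5079 mm.
The walls prevent any net length change, so an axial force P (same in every segment) develops. Compatibility: P · Σ Lᵢ/(AᵢEᵢ) = δ_free.
Σ Lᵢ/(AᵢEᵢ) = 400/(400×45×10³) + 320/(1600×31×10³) = 2.867×10⁻⁵ mm/N.
Hence P = δ_free / Σ(L/AE) = 0.5079/2.867×10⁻⁵ = 17.71 kN (compressive).
σ_{magnesium alloy} = P / A = 17710 / 400 = 44.29 MPa.

σ ≈ 44.3 MPa (compressive)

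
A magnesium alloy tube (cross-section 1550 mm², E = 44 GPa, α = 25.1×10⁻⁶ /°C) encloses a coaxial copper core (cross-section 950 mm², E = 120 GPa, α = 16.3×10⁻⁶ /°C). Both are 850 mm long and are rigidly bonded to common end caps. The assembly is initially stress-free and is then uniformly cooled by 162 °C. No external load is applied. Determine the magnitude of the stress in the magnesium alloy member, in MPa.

Equilibrium of a rigid end plate with no external load gives equal and opposite internal forces ±P in the two members. Since α_{magnesium alloy} > α_{copper}, cooling drives the magnesium alloy into tension and the copper into compression.
Compatibility of the two members (thermal + elastic change equal): (α₁ − α₂)ΔT = P·[1/(A₁E₁) + 1/(A₂E₂)].
|α₁ − α₂|·ΔT = 8.8×10⁻⁶ × 162 = 0.001426.
1/(A₁E₁) + 1/(A₂E₂) = 1/(1550×44×10³) + 1/(950×120×10³) = 2.343×10⁻⁸ N⁻¹.
So P = 0.001426 / 2.343×10⁻⁸ = 60.83 kN.
σ_{magnesium alloy} = P/A₁ = 60830/1550 = 39.25 MPa, tensile.

σ ≈ 39.2 MPa (tensile)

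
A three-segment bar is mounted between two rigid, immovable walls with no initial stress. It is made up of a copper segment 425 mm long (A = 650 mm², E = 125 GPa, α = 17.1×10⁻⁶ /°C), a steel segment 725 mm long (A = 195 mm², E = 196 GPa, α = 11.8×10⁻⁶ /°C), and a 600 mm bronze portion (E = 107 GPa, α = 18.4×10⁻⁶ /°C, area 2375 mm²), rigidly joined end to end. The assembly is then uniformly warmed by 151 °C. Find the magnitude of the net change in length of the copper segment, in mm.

Free thermal expansion of the whole bar: Σ αᵢΔT Lᵢ = 17.1×10⁻⁶×151×425 + 11.8×10⁻⁶×151×725 + 18.4×10⁻⁶×151×600 = 4.056 mm.
The walls prevent any net length change, so an axial force P (same in every segment) develops. Compatibility: P · Σ Lᵢ/(AᵢEᵢ) = δ_free.
The series flexibility is Σ Lᵢ/(AᵢEᵢ) = 425/(650×125×10³) + 725/(195×196×10³) + 600/(2375×107×10³) = 2.656×10⁻⁵ mm/N.
P = 4.056 / 2.656×10⁻⁵ = 152700 N = 152.7 kN, compressive.
For the copper segment, free thermal change = 17.1×10⁻⁶×151×425 = 1.097 mm and elastic change from P = 152700×425/(650×125×10³) = 0.7988 mm; these oppose, so the net change is 0.299 mm (segment lengthens).

|ΔL| ≈ 0.299 mm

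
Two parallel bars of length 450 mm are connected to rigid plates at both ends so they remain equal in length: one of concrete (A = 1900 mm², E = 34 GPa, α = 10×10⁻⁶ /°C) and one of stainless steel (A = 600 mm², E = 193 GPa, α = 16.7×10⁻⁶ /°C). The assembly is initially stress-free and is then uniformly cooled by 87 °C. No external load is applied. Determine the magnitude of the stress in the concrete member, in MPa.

Equilibrium of a rigid end plate with no external load gives equal and opposite internal forces ±P in the two members. Since α_{stainless steel} > α_{concrete}, cooling drives the stainless steel into tension and the concrete into compression.
Setting the final lengths equal and cancelling L: (α₁ − α₂)ΔT = P/(A₁E₁) + P/(A₂E₂).
|α₁ − α₂|·ΔT = 6.7×10⁻⁶ × 87 = 0.0005829.
1/(A₁E₁) + 1/(A₂E₂) = 1/(1900×34×10³) + 1/(600×193×10³) = 2.412×10⁻⁸ N⁻¹.
P = 0.0005829 / 2.412×10⁻⁸ = 24170 N = 24.17 kN.
σ_{concrete} = P/A₁ = 24170/1900 = 12.72 MPa, compressive.

σ ≈ 12.7 MPa (compressive)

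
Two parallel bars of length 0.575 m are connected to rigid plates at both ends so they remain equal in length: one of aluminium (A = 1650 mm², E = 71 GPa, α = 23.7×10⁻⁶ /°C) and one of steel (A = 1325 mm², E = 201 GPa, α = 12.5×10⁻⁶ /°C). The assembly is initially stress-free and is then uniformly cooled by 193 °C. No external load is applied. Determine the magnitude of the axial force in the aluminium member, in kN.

P ≈ 176 kN (tensile in the aluminium)

Equilibrium of a rigid end plate with no external load gives equal and opposite internal forces ±P in the two members. Since α_{aluminium} > α_{steel}, cooling drives the aluminium into tension and the steel into compression.
Equating the net (thermal + elastic) strains gives |α₁ − α₂|·ΔT = P·[1/(A₁E₁) + 1/(A₂E₂)].
|α₁ − α₂|·ΔT = 11.2×10⁻⁶ × 193 = 0.002162.
1/(A₁E₁) + 1/(A₂E₂) = 1/(1650×71×10³) + 1/(1325×201×10³) = 1.229×10⁻⁸ N⁻¹.
So P = 0.002162 / 1.229×10⁻⁸ = 175.9 kN.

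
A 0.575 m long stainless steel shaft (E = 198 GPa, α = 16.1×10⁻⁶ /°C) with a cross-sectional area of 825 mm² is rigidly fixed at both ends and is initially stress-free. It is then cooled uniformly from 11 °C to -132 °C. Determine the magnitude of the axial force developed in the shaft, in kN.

P ≈ 376 kN (tensile)

With zero net strain, σ = E·αΔT = 198 GPa × 16.1×10⁻⁶ × 143 = 455.9 MPa.
P = AEαΔT = 825 × 198×10³ × 16.1×10⁻⁶ × 143 = 376.1 kN (tensile).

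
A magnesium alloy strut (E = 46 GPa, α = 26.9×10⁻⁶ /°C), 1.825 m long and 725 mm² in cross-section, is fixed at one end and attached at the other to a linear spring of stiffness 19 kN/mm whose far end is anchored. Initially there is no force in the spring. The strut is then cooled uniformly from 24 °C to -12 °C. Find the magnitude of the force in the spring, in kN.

P ≈ 16.5 kN

Free thermal contraction: δ_free = αΔT L = 26.9×10⁻⁶ × 36 × 1825 = 1.767 mm.
Let P be the tensile force in the spring. The strut extends elastically by PL/(AE) and the spring stretches by P/k; together these equal δ_free.
P [ L/(AE) + 1/k ] = δ_free → P [ 1825/(725×46×10³) + 1/(19×10³) ] = 1.767.
P = 1.767 / 0.0001074 = 16460 N.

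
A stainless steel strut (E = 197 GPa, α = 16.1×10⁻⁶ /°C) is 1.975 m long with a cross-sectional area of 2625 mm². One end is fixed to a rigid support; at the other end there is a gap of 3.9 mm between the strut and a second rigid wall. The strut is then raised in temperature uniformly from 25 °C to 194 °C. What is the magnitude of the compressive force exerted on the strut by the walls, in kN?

P ≈ 386 kN

If the wall were absent the strut would grow by αΔT L = 16.1×10⁻⁶ × 169 × 1975 = 5.374 mm.
This exceeds the 3.9 mm gap, so the wall pushes back. The portion of expansion that must be recovered elastically is δ_free − gap = 5.374 − 3.9 = 1.474 mm.
That suppressed elongation corresponds to σ = E·Δ/L = 197×10³ × 1.474/1975 = 147 MPa.
P = σA = 147 × 2625 = 385.9 kN.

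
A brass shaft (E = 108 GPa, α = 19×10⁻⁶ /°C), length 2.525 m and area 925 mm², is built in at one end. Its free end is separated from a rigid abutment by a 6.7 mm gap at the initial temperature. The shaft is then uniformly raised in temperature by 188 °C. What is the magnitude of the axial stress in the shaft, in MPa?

σ ≈ 99.2 MPa (compressive)

Free thermal elongation = αΔT L = 19×10⁻⁶ × 188 × 2525 = 9.019 mm.
The gap closes (δ_free > 6.7 mm) and the wall then resists a further 9.019 − 6.7 = 2.319 mm of expansion.
So σ = E(δ_free − g)/L = 108×10³ × 2.319/2525 = 99.2 MPa.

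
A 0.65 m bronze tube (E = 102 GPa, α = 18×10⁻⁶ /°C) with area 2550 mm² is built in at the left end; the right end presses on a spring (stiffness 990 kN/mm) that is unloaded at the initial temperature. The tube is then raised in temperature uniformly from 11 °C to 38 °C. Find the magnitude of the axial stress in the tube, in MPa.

Free thermal expansion: δ_free = αΔT L = 18×10⁻⁶ × 27 × 650 = 0.3159 mm.
Let P be the compressive force at the spring. The tube shortens elastically by PL/(AE) and the spring compresses by P/k; together these equal δ_free.
So P = δ_free / [L/(AE) + 1/k] = 0.3159 / [ 650/(2550×102×10³) + 1/(990×10³) ].
P = 0.3159 / 3.509×10⁻⁶ = 90020 N.
σ = P/A = 90020/2550 = 35.3 MPa.

σ ≈ 35.3 MPa (compressive)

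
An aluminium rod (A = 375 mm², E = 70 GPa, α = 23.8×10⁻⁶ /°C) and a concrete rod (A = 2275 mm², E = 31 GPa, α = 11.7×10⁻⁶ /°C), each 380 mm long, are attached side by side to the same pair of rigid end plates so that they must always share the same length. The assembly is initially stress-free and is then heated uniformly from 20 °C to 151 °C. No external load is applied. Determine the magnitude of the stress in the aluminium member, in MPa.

σ ≈ 80.9 MPa (compressive)

The aluminium has the larger α, so on heating it would change length more than the concrete if both were free. The rigid plates force a common final length, so the aluminium is put into compression and the concrete into tension, with equal and opposite forces P (no external load).
Equating the net (thermal + elastic) strains gives |α₁ − α₂|·ΔT = P·[1/(A₁E₁) + 1/(A₂E₂)].
|α₁ − α₂|·ΔT = 12.1×10⁻⁶ × 131 = 0.001585.
1/(A₁E₁) + 1/(A₂E₂) = 1/(375×70×10³) + 1/(2275×31×10³) = 5.227×10⁻⁸ N⁻¹.
P = 0.001585 / 5.227×10⁻⁸ = 30320 N = 30.32 kN.
σ_{aluminium} = P/A₁ = 30320/375 = 80.86 MPa, compressive.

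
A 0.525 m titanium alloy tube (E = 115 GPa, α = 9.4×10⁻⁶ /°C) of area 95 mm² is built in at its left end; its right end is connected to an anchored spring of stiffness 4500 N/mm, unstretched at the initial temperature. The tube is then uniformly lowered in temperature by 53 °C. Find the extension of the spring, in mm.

δ ≈ 0.215 mm

If the spring were absent the tube would shorten by αΔT L = 9.4×10⁻⁶ × 53 × 525 = 0.2616 mm.
Let P be the tensile force in the spring. The tube extends elastically by PL/(AE) and the spring stretches by P/k; together these equal δ_free.
So P = δ_free / [L/(AE) + 1/k] = 0.2616 / [ 525/(95×115×10³) + 1/(4500) ].
P = 0.2616 / 0.0002703 = 967.7 N.
Spring extension = P/k = 967.7/(4500) = 0.2151 mm.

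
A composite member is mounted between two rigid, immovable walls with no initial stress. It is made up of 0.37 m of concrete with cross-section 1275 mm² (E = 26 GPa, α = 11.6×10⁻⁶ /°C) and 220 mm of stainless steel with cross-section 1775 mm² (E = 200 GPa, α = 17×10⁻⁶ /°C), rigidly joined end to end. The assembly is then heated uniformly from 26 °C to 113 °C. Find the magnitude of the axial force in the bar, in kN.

With the walls removed the bar would change length by δ_free = Σ αᵢΔT Lᵢ = 11.6×10⁻⁶×87×370 + 17×10⁻⁶×87×220 = 0.6988 mm.
Since the ends are fixed, an axial force P builds up, equal in every segment, with P · Σ Lᵢ/(AᵢEᵢ) = δ_free.
The series flexibility is Σ Lᵢ/(AᵢEᵢ) = 370/(1275×26×10³) + 220/(1775×200×10³) = 1.178×10⁻⁵ mm/N.
Hence P = δ_free / Σ(L/AE) = 0.6988/1.178×10⁻⁵ = 59.31 kN (compressive).

P ≈ 59.3 kN (compressive)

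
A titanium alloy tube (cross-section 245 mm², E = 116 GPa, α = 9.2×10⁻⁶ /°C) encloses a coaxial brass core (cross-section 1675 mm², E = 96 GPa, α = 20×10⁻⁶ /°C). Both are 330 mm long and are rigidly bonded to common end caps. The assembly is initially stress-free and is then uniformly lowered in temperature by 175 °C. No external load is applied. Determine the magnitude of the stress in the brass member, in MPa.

Both members must finish at the same length. With the larger α, the brass tends to over-contract; the plates restrain it, putting the brass in tension and the titanium alloy in compression. With no external load the two internal forces are equal and opposite, magnitude P.
Equating the net (thermal + elastic) strains gives |α₁ − α₂|·ΔT = P·[1/(A₁E₁) + 1/(A₂E₂)].
|α₁ − α₂|·ΔT = 10.8×10⁻⁶ × 175 = 0.00189.
1/(A₁E₁) + 1/(A₂E₂) = 1/(245×116×10³) + 1/(1675×96×10³) = 4.141×10⁻⁸ N⁻¹.
P = 0.00189 / 4.141×10⁻⁸ = 45650 N = 45.65 kN.
σ_{brass} = P/A₂ = 45650/1675 = 27.25 MPa, tensile.

σ ≈ 27.3 MPa (tensile)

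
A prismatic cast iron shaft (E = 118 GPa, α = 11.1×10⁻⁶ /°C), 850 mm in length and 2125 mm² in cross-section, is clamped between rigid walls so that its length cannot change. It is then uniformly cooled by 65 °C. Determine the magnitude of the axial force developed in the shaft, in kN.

P ≈ 181 kN (tensile)

Full restraint means ε = 0, so the stress is σ = EαΔT = 118×10³ × 11.1×10⁻⁶ × 65 = 85.14 MPa.
P = AEαΔT = 2125 × 118×10³ × 11.1×10⁻⁶ × 65 = 180.9 kN (tensile).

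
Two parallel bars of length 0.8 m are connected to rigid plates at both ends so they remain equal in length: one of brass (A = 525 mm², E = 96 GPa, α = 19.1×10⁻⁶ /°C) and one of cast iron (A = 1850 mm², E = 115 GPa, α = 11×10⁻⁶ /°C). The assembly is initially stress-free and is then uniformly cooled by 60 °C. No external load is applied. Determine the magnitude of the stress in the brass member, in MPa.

σ ≈ 37.7 MPa (tensile)

The brass has the larger α, so on cooling it would change length more than the cast iron if both were free. The rigid plates force a common final length, so the brass is put into tension and the cast iron into compression, with equal and opposite forces P (no external load).
Compatibility of the two members (thermal + elastic change equal): (α₁ − α₂)ΔT = P·[1/(A₁E₁) + 1/(A₂E₂)].
|α₁ − α₂|·ΔT = 8.1×10⁻⁶ × 60 = 0.000486.
1/(A₁E₁) + 1/(A₂E₂) = 1/(525×96×10³) + 1/(1850×115×10³) = 2.454×10⁻⁸ N⁻¹.
So P = 0.000486 / 2.454×10⁻⁸ = 19.8 kN.
σ_{brass} = P/A₁ = 19800/525 = 37.72 MPa, tensile.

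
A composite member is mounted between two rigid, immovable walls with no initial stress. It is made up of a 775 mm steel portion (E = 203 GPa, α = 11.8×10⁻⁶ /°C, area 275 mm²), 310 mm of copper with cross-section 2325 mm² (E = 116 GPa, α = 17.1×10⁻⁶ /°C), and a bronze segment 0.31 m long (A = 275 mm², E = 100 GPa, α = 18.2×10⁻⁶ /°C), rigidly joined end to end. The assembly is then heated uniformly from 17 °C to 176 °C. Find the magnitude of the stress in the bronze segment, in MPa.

With the walls removed the bar would change length by δ_free = Σ αᵢΔT Lᵢ = 11.8×10⁻⁶×159×775 + 17.1×10⁻⁶×159×310 + 18.2×10⁻⁶×159×310 = 3.194 mm.
The walls prevent any net length change, so an axial force P (same in every segment) develops. Compatibility: P · Σ Lᵢ/(AᵢEᵢ) = δ_free.
The series flexibility is Σ Lᵢ/(AᵢEᵢ) = 775/(275×203×10³) + 310/(2325×116×10³) + 310/(275×100×10³) = 2.63×10⁻⁵ mm/N.
P = 3.194 / 2.63×10⁻⁵ = 121400 N = 121.4 kN, compressive.
σ_{bronze} = P / A = 121400 / 275 = 441.5 MPa.

σ ≈ 442 MPa (compressive)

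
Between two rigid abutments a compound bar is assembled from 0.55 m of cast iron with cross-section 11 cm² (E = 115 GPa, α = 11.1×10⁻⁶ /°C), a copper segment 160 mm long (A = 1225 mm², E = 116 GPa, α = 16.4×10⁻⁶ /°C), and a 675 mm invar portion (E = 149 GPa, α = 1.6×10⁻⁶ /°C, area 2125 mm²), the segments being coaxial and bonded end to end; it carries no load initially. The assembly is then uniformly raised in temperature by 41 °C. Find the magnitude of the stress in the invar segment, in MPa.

With the walls removed the bar would change length by δ_free = Σ αᵢΔT Lᵢ = 11.1×10⁻⁶×41×550 + 16.4×10⁻⁶×41×160 + 1.6×10⁻⁶×41×675 = 0.4022 mm.
The walls prevent any net length change, so an axial force P (same in every segment) develops. Compatibility: P · Σ Lᵢ/(AᵢEᵢ) = δ_free.
The series flexibility is Σ Lᵢ/(AᵢEᵢ) = 550/(1100×115×10³) + 160/(1225×116×10³) + 675/(2125×149×10³) = 7.606×10⁻⁶ mm/N.
Hence P = δ_free / Σ(L/AE) = 0.4022/7.606×10⁻⁶ = 52.88 kN (compressive).
σ_{invar} = P / A = 52880 / 2125 = 24.88 MPa.

σ ≈ 24.9 MPa (compressive)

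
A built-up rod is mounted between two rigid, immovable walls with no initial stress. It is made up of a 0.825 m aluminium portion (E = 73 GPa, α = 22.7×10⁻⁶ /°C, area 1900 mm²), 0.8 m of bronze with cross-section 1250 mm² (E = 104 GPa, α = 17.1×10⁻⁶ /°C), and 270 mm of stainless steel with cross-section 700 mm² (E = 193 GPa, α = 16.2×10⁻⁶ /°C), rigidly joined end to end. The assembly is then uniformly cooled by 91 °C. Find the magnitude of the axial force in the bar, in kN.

If the supports were absent, the total length change would be Σ αᵢΔT Lᵢ = 22.7×10⁻⁶×91×825 + 17.1×10⁻⁶×91×800 + 16.2×10⁻⁶×91×270 = 3.347 mm.
The walls prevent any net length change, so an axial force P (same in every segment) develops. Compatibility: P · Σ Lᵢ/(AᵢEᵢ) = δ_free.
Σ Lᵢ/(AᵢEᵢ) = 825/(1900×73×10³) + 800/(1250×104×10³) + 270/(700×193×10³) = 1.41×10⁻⁵ mm/N.
P = 3.347 / 1.41×10⁻⁵ = 237400 N = 237.4 kN, tensile.

P ≈ 237 kN (tensile)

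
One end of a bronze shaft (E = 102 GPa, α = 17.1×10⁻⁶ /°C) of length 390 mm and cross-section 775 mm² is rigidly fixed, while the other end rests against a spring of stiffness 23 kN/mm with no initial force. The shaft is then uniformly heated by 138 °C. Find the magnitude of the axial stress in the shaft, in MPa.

σ ≈ 24.5 MPa (compressive)

The unrestrained thermal change is αΔT L = 17.1×10⁻⁶ × 138 × 390 = 0.9203 mm.
With a force P in the spring, the elastic change of the shaft is PL/(AE) and that of the spring is P/k; compatibility requires their sum to equal δ_free.
P [ L/(AE) + 1/k ] = δ_free → P [ 390/(775×102×10³) + 1/(23×10³) ] = 0.9203.
P = 0.9203 / 4.841×10⁻⁵ = 19010 N.
σ = P/A = 19010/775 = 24.53 MPa.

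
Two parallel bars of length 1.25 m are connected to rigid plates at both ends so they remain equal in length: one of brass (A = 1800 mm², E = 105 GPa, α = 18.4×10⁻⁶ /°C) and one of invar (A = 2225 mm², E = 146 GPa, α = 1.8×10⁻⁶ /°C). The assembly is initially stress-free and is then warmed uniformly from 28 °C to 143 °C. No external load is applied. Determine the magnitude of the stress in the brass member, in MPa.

σ ≈ 127 MPa (compressive)

Both members must finish at the same length. With the larger α, the brass tends to over-expand; the plates restrain it, putting the brass in compression and the invar in tension. With no external load the two internal forces are equal and opposite, magnitude P.
Equating the net (thermal + elastic) strains gives |α₁ − α₂|·ΔT = P·[1/(A₁E₁) + 1/(A₂E₂)].
|α₁ − α₂|·ΔT = 16.6×10⁻⁶ × 115 = 0.001909.
1/(A₁E₁) + 1/(A₂E₂) = 1/(1800×105×10³) + 1/(2225×146×10³) = 8.369×10⁻⁹ N⁻¹.
So P = 0.001909 / 8.369×10⁻⁹ = 228.1 kN.
σ_{brass} = P/A₁ = 228100/1800 = 126.7 MPa, compressive.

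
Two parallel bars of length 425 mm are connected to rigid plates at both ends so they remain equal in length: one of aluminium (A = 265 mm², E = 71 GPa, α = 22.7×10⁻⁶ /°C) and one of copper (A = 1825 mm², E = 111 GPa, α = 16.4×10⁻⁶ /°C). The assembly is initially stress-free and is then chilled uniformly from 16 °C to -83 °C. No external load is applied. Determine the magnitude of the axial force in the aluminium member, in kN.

P ≈ 10.7 kN (tensile in the aluminium)

Both members must finish at the same length. With the larger α, the aluminium tends to over-contract; the plates restrain it, putting the aluminium in tension and the copper in compression. With no external load the two internal forces are equal and opposite, magnitude P.
Equating the net (thermal + elastic) strains gives |α₁ − α₂|·ΔT = P·[1/(A₁E₁) + 1/(A₂E₂)].
|α₁ − α₂|·ΔT = 6.3×10⁻⁶ × 99 = 0.0006237.
1/(A₁E₁) + 1/(A₂E₂) = 1/(265×71×10³) + 1/(1825×111×10³) = 5.809×10⁻⁸ N⁻¹.
P = 0.0006237 / 5.809×10⁻⁸ = 10740 N = 10.74 kN.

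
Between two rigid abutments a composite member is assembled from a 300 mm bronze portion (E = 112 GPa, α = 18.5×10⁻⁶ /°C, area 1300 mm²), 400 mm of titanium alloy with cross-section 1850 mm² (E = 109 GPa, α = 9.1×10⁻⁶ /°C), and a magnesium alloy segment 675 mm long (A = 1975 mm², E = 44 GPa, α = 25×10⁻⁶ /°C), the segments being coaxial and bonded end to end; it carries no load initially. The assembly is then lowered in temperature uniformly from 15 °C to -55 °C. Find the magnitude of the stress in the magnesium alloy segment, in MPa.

σ ≈ 78.2 MPa (tensile)

With the walls removed the bar would change length by δ_free = Σ αᵢΔT Lᵢ = 18.5×10⁻⁶×70×300 + 9.1×10⁻⁶×70×400 + 25×10⁻⁶×70×675 = 1.825 mm.
Since the ends are fixed, an axial force P builds up, equal in every segment, with P · Σ Lᵢ/(AᵢEᵢ) = δ_free.
Σ Lᵢ/(AᵢEᵢ) = 300/(1300×112×10³) + 400/(1850×109×10³) + 675/(1975×44×10³) = 1.181×10⁻⁵ mm/N.
P = 1.825 / 1.181×10⁻⁵ = 154500 N = 154.5 kN, tensile.
σ_{magnesium alloy} = P / A = 154500 / 1975 = 78.21 MPa.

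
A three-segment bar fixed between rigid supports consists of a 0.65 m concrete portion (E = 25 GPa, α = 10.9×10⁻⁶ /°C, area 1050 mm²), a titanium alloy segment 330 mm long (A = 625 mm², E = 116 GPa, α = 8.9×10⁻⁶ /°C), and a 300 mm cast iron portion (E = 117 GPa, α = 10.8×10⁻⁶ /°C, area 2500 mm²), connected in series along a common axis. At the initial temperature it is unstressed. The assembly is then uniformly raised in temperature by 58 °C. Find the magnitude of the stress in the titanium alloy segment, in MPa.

If the supports were absent, the total length change would be Σ αᵢΔT Lᵢ = 10.9×10⁻⁶×58×650 + 8.9×10⁻⁶×58×330 + 10.8×10⁻⁶×58×300 = 0.7692 mm.
The walls prevent any net length change, so an axial force P (same in every segment) develops. Compatibility: P · Σ Lᵢ/(AᵢEᵢ) = δ_free.
The series flexibility is Σ Lᵢ/(AᵢEᵢ) = 650/(1050×25×10³) + 330/(625×116×10³) + 300/(2500×117×10³) = 3.034×10⁻⁵ mm/N.
P = 0.7692 / 3.034×10⁻⁵ = 25350 N = 25.35 kN, compressive.
σ_{titanium alloy} = P / A = 25350 / 625 = 40.57 MPa.

σ ≈ 40.6 MPa (compressive)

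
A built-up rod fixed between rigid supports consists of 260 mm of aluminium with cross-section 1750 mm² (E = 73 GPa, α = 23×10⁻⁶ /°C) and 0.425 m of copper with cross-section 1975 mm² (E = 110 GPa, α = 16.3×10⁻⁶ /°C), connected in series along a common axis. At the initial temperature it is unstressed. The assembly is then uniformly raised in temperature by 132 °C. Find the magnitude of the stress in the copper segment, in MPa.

σ ≈ 216 MPa (compressive)

With the walls removed the bar would change length by δ_free = Σ αᵢΔT Lᵢ = 23×10⁻⁶×132×260 + 16.3×10⁻⁶×132×425 = 1.704 mm.
The walls prevent any net length change, so an axial force P (same in every segment) develops. Compatibility: P · Σ Lᵢ/(AᵢEᵢ) = δ_free.
Σ Lᵢ/(AᵢEᵢ) = 260/(1750×73×10³) + 425/(1975×110×10³) = 3.991×10⁻⁶ mm/N.
P = 1.704 / 3.991×10⁻⁶ = 426900 N = 426.9 kN, compressive.
σ_{copper} = P / A = 426900 / 1975 = 216.1 MPa.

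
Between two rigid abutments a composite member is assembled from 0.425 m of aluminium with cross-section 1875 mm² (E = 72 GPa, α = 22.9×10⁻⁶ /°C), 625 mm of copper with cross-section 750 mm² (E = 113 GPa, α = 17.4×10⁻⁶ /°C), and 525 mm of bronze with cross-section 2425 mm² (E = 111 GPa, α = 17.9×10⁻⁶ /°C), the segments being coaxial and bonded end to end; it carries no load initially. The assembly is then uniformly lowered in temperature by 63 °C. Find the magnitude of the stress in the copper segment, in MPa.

Free thermal contraction of the whole bar: Σ αᵢΔT Lᵢ = 22.9×10⁻⁶×63×425 + 17.4×10⁻⁶×63×625 + 17.9×10⁻⁶×63×525 = 1.89 mm.
The rigid supports impose zero overall length change; the single axial force P common to all segments must satisfy P Σ Lᵢ/(AᵢEᵢ) = δ_free.
Σ Lᵢ/(AᵢEᵢ) = 425/(1875×72×10³) + 625/(750×113×10³) + 525/(2425×111×10³) = 1.247×10⁻⁵ mm/N.
P = 1.89 / 1.247×10⁻⁵ = 151600 N = 151.6 kN, tensile.
σ_{copper} = P / A = 151600 / 750 = 202.1 MPa.

σ ≈ 202 MPa (tensile)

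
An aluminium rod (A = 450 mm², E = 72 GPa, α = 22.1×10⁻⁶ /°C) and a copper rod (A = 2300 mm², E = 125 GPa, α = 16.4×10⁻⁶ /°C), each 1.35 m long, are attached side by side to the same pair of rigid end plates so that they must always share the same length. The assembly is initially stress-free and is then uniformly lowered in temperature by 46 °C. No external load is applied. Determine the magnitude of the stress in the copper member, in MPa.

σ ≈ 3.32 MPa (compressive)

Equilibrium of a rigid end plate with no external load gives equal and opposite internal forces ±P in the two members. Since α_{aluminium} > α_{copper}, cooling drives the aluminium into tension and the copper into compression.
Equating the net (thermal + elastic) strains gives |α₁ − α₂|·ΔT = P·[1/(A₁E₁) + 1/(A₂E₂)].
|α₁ − α₂|·ΔT = 5.7×10⁻⁶ × 46 = 0.0002622.
1/(A₁E₁) + 1/(A₂E₂) = 1/(450×72×10³) + 1/(2300×125×10³) = 3.434×10⁻⁸ N⁻¹.
P = 0.0002622 / 3.434×10⁻⁸ = 7635 N = 7.635 kN.
σ_{copper} = P/A₂ = 7635/2300 = 3.32 MPa, compressive.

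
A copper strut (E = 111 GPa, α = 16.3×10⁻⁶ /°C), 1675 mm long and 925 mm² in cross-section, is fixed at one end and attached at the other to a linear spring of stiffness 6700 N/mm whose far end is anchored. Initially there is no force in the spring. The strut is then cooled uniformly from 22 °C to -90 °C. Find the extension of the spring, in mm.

The unrestrained thermal change is αΔT L = 16.3×10⁻⁶ × 112 × 1675 = 3.058 mm.
Let P be the tensile force in the spring. The strut extends elastically by PL/(AE) and the spring stretches by P/k; together these equal δ_free.
So P = δ_free / [L/(AE) + 1/k] = 3.058 / [ 1675/(925×111×10³) + 1/(6700) ].
P = 3.058 / 0.0001656 = 18470 N.
Spring extension = P/k = 18470/(6700) = 2.757 mm.

δ ≈ 2.76 mm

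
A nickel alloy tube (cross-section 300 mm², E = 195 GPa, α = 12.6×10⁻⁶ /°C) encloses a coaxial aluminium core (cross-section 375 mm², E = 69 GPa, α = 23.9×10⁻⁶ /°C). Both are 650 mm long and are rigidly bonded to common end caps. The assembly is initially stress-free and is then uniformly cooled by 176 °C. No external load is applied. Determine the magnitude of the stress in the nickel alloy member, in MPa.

The aluminium has the larger α, so on cooling it would change length more than the nickel alloy if both were free. The rigid plates force a common final length, so the aluminium is put into tension and the nickel alloy into compression, with equal and opposite forces P (no external load).
Compatibility of the two members (thermal + elastic change equal): (α₁ − α₂)ΔT = P·[1/(A₁E₁) + 1/(A₂E₂)].
|α₁ − α₂|·ΔT = 11.3×10⁻⁶ × 176 = 0.001989.
1/(A₁E₁) + 1/(A₂E₂) = 1/(300×195×10³) + 1/(375×69×10³) = 5.574×10⁻⁸ N⁻¹.
So P = 0.001989 / 5.574×10⁻⁸ = 35.68 kN.
σ_{nickel alloy} = P/A₁ = 35680/300 = 118.9 MPa, compressive.

σ ≈ 119 MPa (compressive)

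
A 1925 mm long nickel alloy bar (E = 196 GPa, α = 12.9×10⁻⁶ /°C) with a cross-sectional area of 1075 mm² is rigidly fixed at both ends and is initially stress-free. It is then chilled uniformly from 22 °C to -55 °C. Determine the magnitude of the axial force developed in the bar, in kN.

P ≈ 209 kN (tensile)

With zero net strain, σ = E·αΔT = 196 GPa × 12.9×10⁻⁶ × 77 = 194.7 MPa.
Then P = σA = 194.7 × 1075 mm² = 209.3 kN, tensile.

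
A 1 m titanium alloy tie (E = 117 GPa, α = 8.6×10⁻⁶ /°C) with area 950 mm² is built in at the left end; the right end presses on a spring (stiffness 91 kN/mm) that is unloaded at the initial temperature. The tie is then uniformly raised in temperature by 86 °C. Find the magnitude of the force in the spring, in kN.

Free thermal expansion: δ_free = αΔT L = 8.6×10⁻⁶ × 86 × 1000 = 0.7396 mm.
Let P be the compressive force at the spring. The tie shortens elastically by PL/(AE) and the spring compresses by P/k; together these equal δ_free.
So P = δ_free / [L/(AE) + 1/k] = 0.7396 / [ 1000/(950×117×10³) + 1/(91×10³) ].
P = 0.7396 / 1.999×10⁻⁵ = 37010 N.

P ≈ 37 kN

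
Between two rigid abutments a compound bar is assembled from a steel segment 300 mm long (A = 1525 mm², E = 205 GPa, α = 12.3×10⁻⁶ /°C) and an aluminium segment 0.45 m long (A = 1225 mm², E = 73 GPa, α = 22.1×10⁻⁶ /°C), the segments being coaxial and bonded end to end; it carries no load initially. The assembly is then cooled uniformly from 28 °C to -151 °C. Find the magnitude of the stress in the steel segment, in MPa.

With the walls removed the bar would change length by δ_free = Σ αᵢΔT Lᵢ = 12.3×10⁻⁶×179×300 + 22.1×10⁻⁶×179×450 = 2.441 mm.
The walls prevent any net length change, so an axial force P (same in every segment) develops. Compatibility: P · Σ Lᵢ/(AᵢEᵢ) = δ_free.
The series flexibility is Σ Lᵢ/(AᵢEᵢ) = 300/(1525×205×10³) + 450/(1225×73×10³) = 5.992×10⁻⁶ mm/N.
P = 2.441 / 5.992×10⁻⁶ = 407300 N = 407.3 kN, tensile.
σ_{steel} = P / A = 407300 / 1525 = 267.1 MPa.

σ ≈ 267 MPa (tensile)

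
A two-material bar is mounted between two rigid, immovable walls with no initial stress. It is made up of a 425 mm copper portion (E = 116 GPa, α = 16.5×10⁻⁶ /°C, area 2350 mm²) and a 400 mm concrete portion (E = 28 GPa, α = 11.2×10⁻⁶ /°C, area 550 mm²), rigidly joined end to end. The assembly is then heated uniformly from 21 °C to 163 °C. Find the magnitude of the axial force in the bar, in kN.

If the supports were absent, the total length change would be Σ αᵢΔT Lᵢ = 16.5×10⁻⁶×142×425 + 11.2×10⁻⁶×142×400 = 1.632 mm.
The walls prevent any net length change, so an axial force P (same in every segment) develops. Compatibility: P · Σ Lᵢ/(AᵢEᵢ) = δ_free.
The series flexibility is Σ Lᵢ/(AᵢEᵢ) = 425/(2350×116×10³) + 400/(550×28×10³) = 2.753×10⁻⁵ mm/N.
P = 1.632 / 2.753×10⁻⁵ = 59270 N = 59.27 kN, compressive.

P ≈ 59.3 kN (compressive)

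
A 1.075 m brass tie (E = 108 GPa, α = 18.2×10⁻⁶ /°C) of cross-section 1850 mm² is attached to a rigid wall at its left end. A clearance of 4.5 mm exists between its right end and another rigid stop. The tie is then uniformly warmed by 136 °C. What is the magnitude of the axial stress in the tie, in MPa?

σ ≈ 0 MPa

If the wall were absent the tie would grow by αΔT L = 18.2×10⁻⁶ × 136 × 1075 = 2.661 mm.
Since δ_free = 2.66 mm is less than the 4.5 mm gap, the tie never touches the wall. No axial force develops.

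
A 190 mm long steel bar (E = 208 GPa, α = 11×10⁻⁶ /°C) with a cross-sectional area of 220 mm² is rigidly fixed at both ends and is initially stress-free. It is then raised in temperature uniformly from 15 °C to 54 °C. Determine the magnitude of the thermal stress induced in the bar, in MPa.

With length fixed, the mechanical strain must cancel the thermal strain αΔT = 11×10⁻⁶ × 39 = 429×10⁻⁶.
σ = EαΔT = 208×10³ × 11×10⁻⁶ × 39 = 89.23 MPa (compressive; the bar is trying to expand).

σ ≈ 89.2 MPa (compressive)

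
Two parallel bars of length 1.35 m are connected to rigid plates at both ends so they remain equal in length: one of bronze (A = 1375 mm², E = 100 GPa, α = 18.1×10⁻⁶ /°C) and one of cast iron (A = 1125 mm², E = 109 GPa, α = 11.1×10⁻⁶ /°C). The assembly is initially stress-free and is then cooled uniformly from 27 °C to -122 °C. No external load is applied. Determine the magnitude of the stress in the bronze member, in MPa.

Equilibrium of a rigid end plate with no external load gives equal and opposite internal forces ±P in the two members. Since α_{bronze} > α_{cast iron}, cooling drives the bronze into tension and the cast iron into compression.
Setting the final lengths equal and cancelling L: (α₁ − α₂)ΔT = P/(A₁E₁) + P/(A₂E₂).
|α₁ − α₂|·ΔT = 7×10⁻⁶ × 149 = 0.001043.
1/(A₁E₁) + 1/(A₂E₂) = 1/(1375×100×10³) + 1/(1125×109×10³) = 1.543×10⁻⁸ N⁻¹.
P = 0.001043 / 1.543×10⁻⁸ = 67610 N = 67.61 kN.
σ_{bronze} = P/A₁ = 67610/1375 = 49.17 MPa, tensile.

σ ≈ 49.2 MPa (tensile)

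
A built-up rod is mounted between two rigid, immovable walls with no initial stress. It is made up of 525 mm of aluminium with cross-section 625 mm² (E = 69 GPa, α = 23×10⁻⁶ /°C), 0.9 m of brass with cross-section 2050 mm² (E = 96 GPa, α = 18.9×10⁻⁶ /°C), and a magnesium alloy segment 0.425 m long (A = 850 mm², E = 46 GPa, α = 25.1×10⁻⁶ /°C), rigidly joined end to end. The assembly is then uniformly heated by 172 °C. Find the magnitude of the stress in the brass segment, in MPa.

If the supports were absent, the total length change would be Σ αᵢΔT Lᵢ = 23×10⁻⁶×172×525 + 18.9×10⁻⁶×172×900 + 25.1×10⁻⁶×172×425 = 6.837 mm.
The walls prevent any net length change, so an axial force P (same in every segment) develops. Compatibility: P · Σ Lᵢ/(AᵢEᵢ) = δ_free.
Σ Lᵢ/(AᵢEᵢ) = 525/(625×69×10³) + 900/(2050×96×10³) + 425/(850×46×10³) = 2.762×10⁻⁵ mm/N.
Hence P = δ_free / Σ(L/AE) = 6.837/2.762×10⁻⁵ = 247.6 kN (compressive).
σ_{brass} = P / A = 247600 / 2050 = 120.8 MPa.

σ ≈ 121 MPa (compressive)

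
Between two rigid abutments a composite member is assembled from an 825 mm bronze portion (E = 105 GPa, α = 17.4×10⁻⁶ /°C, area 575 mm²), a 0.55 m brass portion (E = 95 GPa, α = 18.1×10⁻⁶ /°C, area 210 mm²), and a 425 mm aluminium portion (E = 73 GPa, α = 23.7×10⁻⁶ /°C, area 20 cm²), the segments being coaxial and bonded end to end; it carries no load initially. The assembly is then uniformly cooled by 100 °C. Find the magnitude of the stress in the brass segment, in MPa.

Free thermal contraction of the whole bar: Σ αᵢΔT Lᵢ = 17.4×10⁻⁶×100×825 + 18.1×10⁻⁶×100×550 + 23.7×10⁻⁶×100×425 = 3.438 mm.
The walls prevent any net length change, so an axial force P (same in every segment) develops. Compatibility: P · Σ Lᵢ/(AᵢEᵢ) = δ_free.
The series flexibility is Σ Lᵢ/(AᵢEᵢ) = 825/(575×105×10³) + 550/(210×95×10³) + 425/(2000×73×10³) = 4.414×10⁻⁵ mm/N.
Hence P = δ_free / Σ(L/AE) = 3.438/4.414×10⁻⁵ = 77.89 kN (tensile).
σ_{brass} = P / A = 77890 / 210 = 370.9 MPa.

σ ≈ 371 MPa (tensile)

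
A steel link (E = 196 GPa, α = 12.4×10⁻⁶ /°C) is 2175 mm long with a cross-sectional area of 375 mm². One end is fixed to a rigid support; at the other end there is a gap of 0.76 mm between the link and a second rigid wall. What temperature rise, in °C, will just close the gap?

ΔT ≈ 28.2 °C

The gap closes when αΔT L = 0.76 mm, since the link is still unstressed at that instant.
So ΔT = g/(αL) = 0.76/(12.4×10⁻⁶ × 2175) = 28.18 °C.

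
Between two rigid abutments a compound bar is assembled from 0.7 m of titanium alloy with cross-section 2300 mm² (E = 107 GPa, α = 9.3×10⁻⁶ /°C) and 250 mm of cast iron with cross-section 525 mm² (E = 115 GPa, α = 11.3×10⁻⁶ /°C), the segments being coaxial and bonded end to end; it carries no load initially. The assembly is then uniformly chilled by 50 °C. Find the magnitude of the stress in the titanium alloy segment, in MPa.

σ ≈ 29.1 MPa (tensile)

Free thermal contraction of the whole bar: Σ αᵢΔT Lᵢ = 9.3×10⁻⁶×50×700 + 11.3×10⁻⁶×50×250 = 0.4667 mm.
The walls prevent any net length change, so an axial force P (same in every segment) develops. Compatibility: P · Σ Lᵢ/(AᵢEᵢ) = δ_free.
Σ Lᵢ/(AᵢEᵢ) = 700/(2300×107×10³) + 250/(525×115×10³) = 6.985×10⁻⁶ mm/N.
So P = 0.4667 / 6.985×10⁻⁶ = 66.82 kN, tensile.
σ_{titanium alloy} = P / A = 66820 / 2300 = 29.05 MPa.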